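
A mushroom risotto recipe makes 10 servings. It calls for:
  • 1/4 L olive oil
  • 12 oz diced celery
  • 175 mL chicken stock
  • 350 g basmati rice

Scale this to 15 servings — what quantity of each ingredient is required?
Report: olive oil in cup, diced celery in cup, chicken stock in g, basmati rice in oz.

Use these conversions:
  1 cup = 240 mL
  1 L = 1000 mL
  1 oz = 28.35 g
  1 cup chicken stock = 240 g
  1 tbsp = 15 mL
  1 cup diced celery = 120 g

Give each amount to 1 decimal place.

olive oil: 1.6 cup; diced celery: 4.3 cup; chicken stock: 262.5 g; basmati rice: 18.5 oz

Scaling factor: 15/10 = 3/2 = 1.5.
olive oil: 0.25 L × 3/2 × 1000 mL/L ÷ 240 mL/cup ≈ 1.6 cup
diced celery: 12 oz × 3/2 × 28.35 g/oz ÷ 120 g/cup ≈ 4.3 cup
chicken stock: 175 mL × 3/2 ÷ 240 mL/cup × 240 g/cup = 262.5 g
basmati rice: 350 g × 3/2 ÷ 28.35 g/oz ≈ 18.5 oz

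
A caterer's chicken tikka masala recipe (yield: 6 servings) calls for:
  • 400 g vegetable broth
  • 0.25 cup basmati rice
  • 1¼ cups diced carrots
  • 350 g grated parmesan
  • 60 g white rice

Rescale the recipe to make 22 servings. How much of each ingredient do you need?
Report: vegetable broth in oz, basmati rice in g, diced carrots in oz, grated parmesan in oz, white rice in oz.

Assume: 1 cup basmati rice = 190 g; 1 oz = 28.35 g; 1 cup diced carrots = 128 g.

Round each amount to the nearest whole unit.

Scaling factor: 22/6 = 11/3.
vegetable broth: 400 g × 11/3 ÷ 28.35 g/oz ≈ 52 oz
basmati rice: 0.25 cup × 11/3 × 190 g/cup ≈ 174 g
diced carrots: 1.25 cup × 11/3 × 128 g/cup ÷ 28.35 g/oz ≈ 21 oz
grated parmesan: 350 g × 11/3 ÷ 28.35 g/oz ≈ 45 oz
white rice: 60 g × 11/3 ÷ 28.35 g/oz ≈ 8 oz

vegetable broth: 52 oz; basmati rice: 174 g; diced carrots: 21 oz; grated parmesan: 45 oz; white rice: 8 oz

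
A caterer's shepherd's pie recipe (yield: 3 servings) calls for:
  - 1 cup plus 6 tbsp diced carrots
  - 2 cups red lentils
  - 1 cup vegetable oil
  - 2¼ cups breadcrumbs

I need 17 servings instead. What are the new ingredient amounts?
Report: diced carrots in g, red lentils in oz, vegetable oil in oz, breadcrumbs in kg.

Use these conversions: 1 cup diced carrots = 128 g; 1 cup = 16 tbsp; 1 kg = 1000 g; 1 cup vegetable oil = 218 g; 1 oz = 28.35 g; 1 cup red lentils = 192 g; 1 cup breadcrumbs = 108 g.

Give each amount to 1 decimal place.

Scaling factor: 17/3.
diced carrots: (1 cup + 6 tbsp = 1.375 cup) × 17/3 × 128 g/cup ≈ 997.3 g
red lentils: 2 cup × 17/3 × 192 g/cup ÷ 28.35 g/oz ≈ 76.8 oz
vegetable oil: 1 cup × 17/3 × 218 g/cup ÷ 28.35 g/oz ≈ 43.6 oz
breadcrumbs: 2.25 cup × 17/3 × 108 g/cup ÷ 1000 g/kg ≈ 1.4 kg

diced carrots: 997.3 g; red lentils: 76.8 oz; vegetable oil: 43.6 oz; breadcrumbs: 1.4 kg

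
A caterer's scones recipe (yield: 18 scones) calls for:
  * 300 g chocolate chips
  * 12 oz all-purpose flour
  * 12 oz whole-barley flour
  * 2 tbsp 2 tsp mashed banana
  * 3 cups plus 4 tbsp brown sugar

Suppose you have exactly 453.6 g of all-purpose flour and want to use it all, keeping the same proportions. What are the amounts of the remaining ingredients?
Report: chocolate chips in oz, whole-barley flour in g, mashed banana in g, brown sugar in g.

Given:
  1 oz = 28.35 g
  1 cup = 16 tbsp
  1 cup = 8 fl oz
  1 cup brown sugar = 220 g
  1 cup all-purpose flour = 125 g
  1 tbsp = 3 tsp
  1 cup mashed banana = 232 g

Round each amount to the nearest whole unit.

The original recipe has 340.2 g of all-purpose flour, so the scaling factor is 453.6 ÷ 340.2 = 4/3.
chocolate chips: 300 g × 4/3 ÷ 28.35 g/oz ≈ 14 oz
whole-barley flour: 12 oz × 4/3 × 28.35 g/oz ≈ 454 g
mashed banana: (2 tbsp + 2 tsp = 8/3 tbsp) × 4/3 ÷ 16 tbsp/cup × 232 g/cup ≈ 52 g
brown sugar: (3 cup + 4 tbsp = 3.25 cup) × 4/3 × 220 g/cup ≈ 953 g

chocolate chips: 14 oz; whole-barley flour: 454 g; mashed banana: 52 g; brown sugar: 953 g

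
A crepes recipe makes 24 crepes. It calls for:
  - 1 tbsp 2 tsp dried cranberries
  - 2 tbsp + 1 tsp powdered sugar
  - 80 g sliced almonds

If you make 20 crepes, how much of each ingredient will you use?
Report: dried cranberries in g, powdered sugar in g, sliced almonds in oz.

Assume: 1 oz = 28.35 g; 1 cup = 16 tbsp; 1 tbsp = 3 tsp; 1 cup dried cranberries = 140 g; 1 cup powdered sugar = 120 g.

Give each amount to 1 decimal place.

dried cranberries: 12.2 g; powdered sugar: 14.6 g; sliced almonds: 2.4 oz

Scaling factor: 20/24 = 5/6.
dried cranberries: (1 tbsp + 2 tsp = 5/3 tbsp) × 5/6 ÷ 16 tbsp/cup × 140 g/cup ≈ 12.2 g
powdered sugar: (2 tbsp + 1 tsp = 7/3 tbsp) × 5/6 ÷ 16 tbsp/cup × 120 g/cup ≈ 14.6 g
sliced almonds: 80 g × 5/6 ÷ 28.35 g/oz ≈ 2.4 oz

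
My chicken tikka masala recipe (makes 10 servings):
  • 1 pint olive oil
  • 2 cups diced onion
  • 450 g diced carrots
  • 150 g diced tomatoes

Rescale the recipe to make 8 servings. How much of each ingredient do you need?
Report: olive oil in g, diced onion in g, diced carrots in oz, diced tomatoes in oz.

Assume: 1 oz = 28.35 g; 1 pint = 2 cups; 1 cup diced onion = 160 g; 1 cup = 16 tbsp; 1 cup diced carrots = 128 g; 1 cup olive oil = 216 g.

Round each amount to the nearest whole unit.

Scaling factor: 8/10 = 4/5 = 0.8.
olive oil: 1 pint × 4/5 × 2 cup/pint × 216 g/cup ≈ 346 g
diced onion: 2 cup × 4/5 × 160 g/cup = 256 g
diced carrots: 450 g × 4/5 ÷ 28.35 g/oz ≈ 13 oz
diced tomatoes: 150 g × 4/5 ÷ 28.35 g/oz ≈ 4 oz

olive oil: 346 g; diced onion: 256 g; diced carrots: 13 oz; diced tomatoes: 4 oz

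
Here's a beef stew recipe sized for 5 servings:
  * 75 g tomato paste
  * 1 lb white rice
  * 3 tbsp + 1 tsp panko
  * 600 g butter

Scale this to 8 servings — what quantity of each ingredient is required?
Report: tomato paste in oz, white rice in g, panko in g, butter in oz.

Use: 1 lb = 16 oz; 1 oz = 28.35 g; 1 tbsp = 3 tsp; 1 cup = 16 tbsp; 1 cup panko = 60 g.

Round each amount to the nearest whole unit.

tomato paste: 4 oz; white rice: 726 g; panko: 20 g; butter: 34 oz

Scaling factor: 8/5 = 1.6.
tomato paste: 75 g × 8/5 ÷ 28.35 g/oz ≈ 4 oz
white rice: 1 lb × 8/5 × 16 oz/lb × 28.35 g/oz ≈ 726 g
panko: (3 tbsp + 1 tsp = 10/3 tbsp) × 8/5 ÷ 16 tbsp/cup × 60 g/cup = 20 g
butter: 600 g × 8/5 ÷ 28.35 g/oz ≈ 34 oz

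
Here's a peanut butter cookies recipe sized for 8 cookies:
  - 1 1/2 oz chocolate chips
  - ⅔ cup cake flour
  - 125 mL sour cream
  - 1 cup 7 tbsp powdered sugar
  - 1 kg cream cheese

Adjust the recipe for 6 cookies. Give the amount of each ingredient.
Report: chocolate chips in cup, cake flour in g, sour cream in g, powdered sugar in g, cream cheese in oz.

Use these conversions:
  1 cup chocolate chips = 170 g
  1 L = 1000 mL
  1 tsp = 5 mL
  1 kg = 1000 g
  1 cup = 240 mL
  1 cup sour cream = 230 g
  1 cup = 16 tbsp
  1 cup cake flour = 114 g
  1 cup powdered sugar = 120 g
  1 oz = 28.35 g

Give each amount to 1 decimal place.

chocolate chips: 0.2 cup; cake flour: 57.0 g; sour cream: 89.8 g; powdered sugar: 129.4 g; cream cheese: 26.5 oz

Scaling factor: 6/8 = 3/4 = 0.75.
chocolate chips: 1.5 oz × 3/4 × 28.35 g/oz ÷ 170 g/cup ≈ 0.2 cup
cake flour: 2/3 cup × 3/4 × 114 g/cup = 57.0 g
sour cream: 125 mL × 3/4 ÷ 240 mL/cup × 230 g/cup ≈ 89.8 g
powdered sugar: (1 cup + 7 tbsp = 1.4375 cup) × 3/4 × 120 g/cup ≈ 129.4 g
cream cheese: 1 kg × 3/4 × 1000 g/kg ÷ 28.35 g/oz ≈ 26.5 oz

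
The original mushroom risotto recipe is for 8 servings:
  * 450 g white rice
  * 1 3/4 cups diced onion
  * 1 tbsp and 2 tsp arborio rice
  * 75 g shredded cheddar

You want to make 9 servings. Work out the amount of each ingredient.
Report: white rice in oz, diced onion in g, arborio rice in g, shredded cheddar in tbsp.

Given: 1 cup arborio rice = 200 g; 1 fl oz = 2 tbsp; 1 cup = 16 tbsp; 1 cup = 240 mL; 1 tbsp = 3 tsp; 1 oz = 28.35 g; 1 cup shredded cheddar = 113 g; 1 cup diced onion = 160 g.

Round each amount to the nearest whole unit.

white rice: 18 oz; diced onion: 315 g; arborio rice: 23 g; shredded cheddar: 12 tbsp

Scaling factor: 9/8 = 1.125.
white rice: 450 g × 9/8 ÷ 28.35 g/oz ≈ 18 oz
diced onion: 1.75 cup × 9/8 × 160 g/cup = 315 g
arborio rice: (1 tbsp + 2 tsp = 5/3 tbsp) × 9/8 ÷ 16 tbsp/cup × 200 g/cup ≈ 23 g
shredded cheddar: 75 g × 9/8 ÷ 113 g/cup × 16 tbsp/cup ≈ 12 tbsp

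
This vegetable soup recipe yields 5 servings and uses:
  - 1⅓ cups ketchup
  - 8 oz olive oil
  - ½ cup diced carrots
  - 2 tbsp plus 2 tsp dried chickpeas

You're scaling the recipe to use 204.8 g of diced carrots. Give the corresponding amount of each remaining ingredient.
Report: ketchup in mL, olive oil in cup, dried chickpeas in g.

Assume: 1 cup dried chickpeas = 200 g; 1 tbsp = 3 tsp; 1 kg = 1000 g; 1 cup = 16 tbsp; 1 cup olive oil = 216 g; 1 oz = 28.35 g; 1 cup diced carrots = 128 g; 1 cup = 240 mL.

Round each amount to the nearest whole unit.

The original recipe has 64 g of diced carrots, so the scaling factor is 204.8 ÷ 64 = 16/5 = 3.2.
ketchup: 4/3 cup × 16/5 × 240 mL/cup = 1024 mL
olive oil: 8 oz × 16/5 × 28.35 g/oz ÷ 216 g/cup ≈ 3 cup
dried chickpeas: (2 tbsp + 2 tsp = 8/3 tbsp) × 16/5 ÷ 16 tbsp/cup × 200 g/cup ≈ 107 g

ketchup: 1024 mL; olive oil: 3 cup; dried chickpeas: 107 g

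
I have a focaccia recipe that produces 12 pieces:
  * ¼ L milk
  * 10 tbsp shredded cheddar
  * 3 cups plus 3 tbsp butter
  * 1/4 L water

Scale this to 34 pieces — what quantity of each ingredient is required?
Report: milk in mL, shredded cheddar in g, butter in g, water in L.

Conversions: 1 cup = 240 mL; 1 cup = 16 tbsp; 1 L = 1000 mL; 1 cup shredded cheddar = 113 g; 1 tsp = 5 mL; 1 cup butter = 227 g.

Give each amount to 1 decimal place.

Scaling factor: 34/12 = 17/6.
milk: 0.25 L × 17/6 × 1000 mL/L ≈ 708.3 mL
shredded cheddar: 10 tbsp × 17/6 ÷ 16 tbsp/cup × 113 g/cup ≈ 200.1 g
butter: (3 cup + 3 tbsp = 3.1875 cup) × 17/6 × 227 g/cup ≈ 2050.1 g
water: 0.25 L × 17/6 ≈ 0.7 L

milk: 708.3 mL; shredded cheddar: 200.1 g; butter: 2050.1 g; water: 0.7 L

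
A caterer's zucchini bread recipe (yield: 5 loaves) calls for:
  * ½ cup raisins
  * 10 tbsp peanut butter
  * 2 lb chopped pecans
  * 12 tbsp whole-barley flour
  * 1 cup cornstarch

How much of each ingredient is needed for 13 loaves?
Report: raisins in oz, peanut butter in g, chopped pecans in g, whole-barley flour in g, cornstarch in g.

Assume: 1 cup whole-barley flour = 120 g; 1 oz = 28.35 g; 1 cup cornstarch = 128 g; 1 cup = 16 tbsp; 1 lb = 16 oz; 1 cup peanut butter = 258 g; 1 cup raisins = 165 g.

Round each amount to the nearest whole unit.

Scaling factor: 13/5 = 2.6.
raisins: 0.5 cup × 13/5 × 165 g/cup ÷ 28.35 g/oz ≈ 8 oz
peanut butter: 10 tbsp × 13/5 ÷ 16 tbsp/cup × 258 g/cup ≈ 419 g
chopped pecans: 2 lb × 13/5 × 16 oz/lb × 28.35 g/oz ≈ 2359 g
whole-barley flour: 12 tbsp × 13/5 ÷ 16 tbsp/cup × 120 g/cup = 234 g
cornstarch: 1 cup × 13/5 × 128 g/cup ≈ 333 g

raisins: 8 oz; peanut butter: 419 g; chopped pecans: 2359 g; whole-barley flour: 234 g; cornstarch: 333 g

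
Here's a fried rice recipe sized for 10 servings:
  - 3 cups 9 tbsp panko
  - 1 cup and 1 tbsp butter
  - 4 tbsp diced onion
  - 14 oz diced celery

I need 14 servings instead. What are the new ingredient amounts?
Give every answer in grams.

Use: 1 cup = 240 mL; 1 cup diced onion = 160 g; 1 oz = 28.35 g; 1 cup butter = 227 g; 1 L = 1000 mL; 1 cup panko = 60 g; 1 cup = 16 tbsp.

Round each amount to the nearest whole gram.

Scaling factor: 14/10 = 7/5 = 1.4.
panko: (3 cup + 9 tbsp = 3.5625 cup) × 7/5 × 60 g/cup ≈ 299 g
butter: (1 cup + 1 tbsp = 1.0625 cup) × 7/5 × 227 g/cup ≈ 338 g
diced onion: 4 tbsp × 7/5 ÷ 16 tbsp/cup × 160 g/cup = 56 g
diced celery: 14 oz × 7/5 × 28.35 g/oz ≈ 556 g

panko: 299 g; butter: 338 g; diced onion: 56 g; diced celery: 556 g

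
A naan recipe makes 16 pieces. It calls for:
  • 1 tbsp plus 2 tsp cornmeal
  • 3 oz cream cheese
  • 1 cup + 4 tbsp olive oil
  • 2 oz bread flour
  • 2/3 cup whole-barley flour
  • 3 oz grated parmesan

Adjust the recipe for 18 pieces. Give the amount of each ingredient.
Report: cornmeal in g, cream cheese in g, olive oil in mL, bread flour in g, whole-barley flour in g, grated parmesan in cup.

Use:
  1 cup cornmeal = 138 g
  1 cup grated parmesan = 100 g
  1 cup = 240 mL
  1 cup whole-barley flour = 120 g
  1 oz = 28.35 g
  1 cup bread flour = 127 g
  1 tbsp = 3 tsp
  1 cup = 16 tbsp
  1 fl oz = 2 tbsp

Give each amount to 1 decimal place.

cornmeal: 16.2 g; cream cheese: 95.7 g; olive oil: 337.5 mL; bread flour: 63.8 g; whole-barley flour: 90.0 g; grated parmesan: 1.0 cup

Scaling factor: 18/16 = 9/8 = 1.125.
cornmeal: (1 tbsp + 2 tsp = 5/3 tbsp) × 9/8 ÷ 16 tbsp/cup × 138 g/cup ≈ 16.2 g
cream cheese: 3 oz × 9/8 × 28.35 g/oz ≈ 95.7 g
olive oil: (1 cup + 4 tbsp = 1.25 cup) × 9/8 × 240 mL/cup = 337.5 mL
bread flour: 2 oz × 9/8 × 28.35 g/oz ≈ 63.8 g
whole-barley flour: 2/3 cup × 9/8 × 120 g/cup = 90.0 g
grated parmesan: 3 oz × 9/8 × 28.35 g/oz ÷ 100 g/cup ≈ 1.0 cup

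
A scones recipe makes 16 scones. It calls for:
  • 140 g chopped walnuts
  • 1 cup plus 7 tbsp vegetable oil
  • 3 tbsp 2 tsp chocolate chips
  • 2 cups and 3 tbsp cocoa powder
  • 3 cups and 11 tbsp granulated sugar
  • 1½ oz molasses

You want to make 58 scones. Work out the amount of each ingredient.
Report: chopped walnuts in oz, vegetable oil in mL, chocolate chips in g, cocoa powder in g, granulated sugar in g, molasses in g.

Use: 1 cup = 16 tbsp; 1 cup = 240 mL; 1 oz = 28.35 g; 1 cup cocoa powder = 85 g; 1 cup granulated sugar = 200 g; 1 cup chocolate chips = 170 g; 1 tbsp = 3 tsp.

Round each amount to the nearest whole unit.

chopped walnuts: 18 oz; vegetable oil: 1251 mL; chocolate chips: 141 g; cocoa powder: 674 g; granulated sugar: 2673 g; molasses: 154 g

Scaling factor: 58/16 = 29/8 = 3.625.
chopped walnuts: 140 g × 29/8 ÷ 28.35 g/oz ≈ 18 oz
vegetable oil: (1 cup + 7 tbsp = 1.4375 cup) × 29/8 × 240 mL/cup ≈ 1251 mL
chocolate chips: (3 tbsp + 2 tsp = 11/3 tbsp) × 29/8 ÷ 16 tbsp/cup × 170 g/cup ≈ 141 g
cocoa powder: (2 cup + 3 tbsp = 2.1875 cup) × 29/8 × 85 g/cup ≈ 674 g
granulated sugar: (3 cup + 11 tbsp = 3.6875 cup) × 29/8 × 200 g/cup ≈ 2673 g
molasses: 1.5 oz × 29/8 × 28.35 g/oz ≈ 154 g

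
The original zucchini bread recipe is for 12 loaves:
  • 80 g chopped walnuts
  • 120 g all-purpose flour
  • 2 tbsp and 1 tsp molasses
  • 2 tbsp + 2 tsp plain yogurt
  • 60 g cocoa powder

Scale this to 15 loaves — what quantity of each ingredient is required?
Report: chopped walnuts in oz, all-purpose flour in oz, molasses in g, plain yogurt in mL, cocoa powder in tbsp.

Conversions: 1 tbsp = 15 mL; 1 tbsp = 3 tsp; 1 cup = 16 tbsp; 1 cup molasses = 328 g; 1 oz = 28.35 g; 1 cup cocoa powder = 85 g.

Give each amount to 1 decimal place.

chopped walnuts: 3.5 oz; all-purpose flour: 5.3 oz; molasses: 59.8 g; plain yogurt: 50.0 mL; cocoa powder: 14.1 tbsp

Scaling factor: 15/12 = 5/4 = 1.25.
chopped walnuts: 80 g × 5/4 ÷ 28.35 g/oz ≈ 3.5 oz
all-purpose flour: 120 g × 5/4 ÷ 28.35 g/oz ≈ 5.3 oz
molasses: (2 tbsp + 1 tsp = 7/3 tbsp) × 5/4 ÷ 16 tbsp/cup × 328 g/cup ≈ 59.8 g
plain yogurt: (2 tbsp + 2 tsp = 8/3 tbsp) × 5/4 × 15 mL/tbsp = 50.0 mL
cocoa powder: 60 g × 5/4 ÷ 85 g/cup × 16 tbsp/cup ≈ 14.1 tbsp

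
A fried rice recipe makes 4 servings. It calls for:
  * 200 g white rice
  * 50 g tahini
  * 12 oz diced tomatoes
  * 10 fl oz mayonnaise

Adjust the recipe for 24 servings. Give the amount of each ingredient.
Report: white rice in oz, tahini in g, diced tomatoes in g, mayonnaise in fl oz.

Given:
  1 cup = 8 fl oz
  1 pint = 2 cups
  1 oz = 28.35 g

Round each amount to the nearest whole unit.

white rice: 42 oz; tahini: 300 g; diced tomatoes: 2041 g; mayonnaise: 60 fl oz

Scaling factor: 24/4 = 6.
white rice: 200 g × 6 ÷ 28.35 g/oz ≈ 42 oz
tahini: 50 g × 6 = 300 g
diced tomatoes: 12 oz × 6 × 28.35 g/oz ≈ 2041 g
mayonnaise: 10 fl oz × 6 = 60 fl oz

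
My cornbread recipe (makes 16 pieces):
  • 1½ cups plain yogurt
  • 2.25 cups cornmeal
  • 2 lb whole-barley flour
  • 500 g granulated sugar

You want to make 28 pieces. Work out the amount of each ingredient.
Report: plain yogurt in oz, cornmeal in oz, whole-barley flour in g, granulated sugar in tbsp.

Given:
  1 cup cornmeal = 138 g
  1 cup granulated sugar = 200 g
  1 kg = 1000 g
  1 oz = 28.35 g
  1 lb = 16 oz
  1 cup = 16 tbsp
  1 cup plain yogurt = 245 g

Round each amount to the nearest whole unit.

plain yogurt: 23 oz; cornmeal: 19 oz; whole-barley flour: 1588 g; granulated sugar: 70 tbsp

Scaling factor: 28/16 = 7/4 = 1.75.
plain yogurt: 1.5 cup × 7/4 × 245 g/cup ÷ 28.35 g/oz ≈ 23 oz
cornmeal: 2.25 cup × 7/4 × 138 g/cup ÷ 28.35 g/oz ≈ 19 oz
whole-barley flour: 2 lb × 7/4 × 16 oz/lb × 28.35 g/oz ≈ 1588 g
granulated sugar: 500 g × 7/4 ÷ 200 g/cup × 16 tbsp/cup = 70 tbsp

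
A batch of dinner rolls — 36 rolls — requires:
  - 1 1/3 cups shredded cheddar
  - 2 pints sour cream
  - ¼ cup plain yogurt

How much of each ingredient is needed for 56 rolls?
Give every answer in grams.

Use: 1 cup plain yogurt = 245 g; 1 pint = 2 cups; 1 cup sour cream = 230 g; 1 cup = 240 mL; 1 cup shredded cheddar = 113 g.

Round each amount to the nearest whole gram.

Scaling factor: 56/36 = 14/9.
shredded cheddar: 4/3 cup × 14/9 × 113 g/cup ≈ 234 g
sour cream: 2 pint × 14/9 × 2 cup/pint × 230 g/cup ≈ 1431 g
plain yogurt: 0.25 cup × 14/9 × 245 g/cup ≈ 95 g

shredded cheddar: 234 g; sour cream: 1431 g; plain yogurt: 95 g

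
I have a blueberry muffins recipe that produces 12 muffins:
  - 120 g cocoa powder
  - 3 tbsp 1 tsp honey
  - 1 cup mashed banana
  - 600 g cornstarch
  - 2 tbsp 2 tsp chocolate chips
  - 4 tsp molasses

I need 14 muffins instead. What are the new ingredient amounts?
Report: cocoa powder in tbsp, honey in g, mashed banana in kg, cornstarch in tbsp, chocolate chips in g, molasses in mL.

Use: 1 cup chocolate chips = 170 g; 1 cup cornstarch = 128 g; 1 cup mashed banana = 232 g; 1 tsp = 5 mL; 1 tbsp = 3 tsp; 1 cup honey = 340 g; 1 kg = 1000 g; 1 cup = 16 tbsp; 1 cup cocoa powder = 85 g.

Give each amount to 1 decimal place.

cocoa powder: 26.4 tbsp; honey: 82.6 g; mashed banana: 0.3 kg; cornstarch: 87.5 tbsp; chocolate chips: 33.1 g; molasses: 23.3 mL

Scaling factor: 14/12 = 7/6.
cocoa powder: 120 g × 7/6 ÷ 85 g/cup × 16 tbsp/cup ≈ 26.4 tbsp
honey: (3 tbsp + 1 tsp = 10/3 tbsp) × 7/6 ÷ 16 tbsp/cup × 340 g/cup ≈ 82.6 g
mashed banana: 1 cup × 7/6 × 232 g/cup ÷ 1000 g/kg ≈ 0.3 kg
cornstarch: 600 g × 7/6 ÷ 128 g/cup × 16 tbsp/cup = 87.5 tbsp
chocolate chips: (2 tbsp + 2 tsp = 8/3 tbsp) × 7/6 ÷ 16 tbsp/cup × 170 g/cup ≈ 33.1 g
molasses: 4 tsp × 7/6 × 5 mL/tsp ≈ 23.3 mL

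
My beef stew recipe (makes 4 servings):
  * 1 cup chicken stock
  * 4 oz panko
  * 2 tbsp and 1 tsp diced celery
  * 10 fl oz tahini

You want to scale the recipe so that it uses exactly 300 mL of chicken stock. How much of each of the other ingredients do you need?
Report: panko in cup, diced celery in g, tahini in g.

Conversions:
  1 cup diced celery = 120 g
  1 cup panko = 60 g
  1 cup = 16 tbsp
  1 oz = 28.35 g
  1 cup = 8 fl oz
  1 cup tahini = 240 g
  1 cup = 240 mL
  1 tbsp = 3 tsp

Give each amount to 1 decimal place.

The original recipe has 240 mL of chicken stock, so the scaling factor is 300 ÷ 240 = 5/4 = 1.25.
panko: 4 oz × 5/4 × 28.35 g/oz ÷ 60 g/cup ≈ 2.4 cup
diced celery: (2 tbsp + 1 tsp = 7/3 tbsp) × 5/4 ÷ 16 tbsp/cup × 120 g/cup ≈ 21.9 g
tahini: 10 fl oz × 5/4 ÷ 8 fl oz/cup × 240 g/cup = 375.0 g

panko: 2.4 cup; diced celery: 21.9 g; tahini: 375.0 g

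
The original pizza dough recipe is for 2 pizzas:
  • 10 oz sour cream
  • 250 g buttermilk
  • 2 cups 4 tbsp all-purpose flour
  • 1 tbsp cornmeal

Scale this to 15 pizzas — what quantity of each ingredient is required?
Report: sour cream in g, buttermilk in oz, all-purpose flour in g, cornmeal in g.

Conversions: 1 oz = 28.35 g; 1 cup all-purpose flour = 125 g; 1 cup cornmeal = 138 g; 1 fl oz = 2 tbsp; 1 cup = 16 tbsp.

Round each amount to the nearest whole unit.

sour cream: 2126 g; buttermilk: 66 oz; all-purpose flour: 2109 g; cornmeal: 65 g

Scaling factor: 15/2 = 7.5.
sour cream: 10 oz × 15/2 × 28.35 g/oz ≈ 2126 g
buttermilk: 250 g × 15/2 ÷ 28.35 g/oz ≈ 66 oz
all-purpose flour: (2 cup + 4 tbsp = 2.25 cup) × 15/2 × 125 g/cup ≈ 2109 g
cornmeal: 1 tbsp × 15/2 ÷ 16 tbsp/cup × 138 g/cup ≈ 65 g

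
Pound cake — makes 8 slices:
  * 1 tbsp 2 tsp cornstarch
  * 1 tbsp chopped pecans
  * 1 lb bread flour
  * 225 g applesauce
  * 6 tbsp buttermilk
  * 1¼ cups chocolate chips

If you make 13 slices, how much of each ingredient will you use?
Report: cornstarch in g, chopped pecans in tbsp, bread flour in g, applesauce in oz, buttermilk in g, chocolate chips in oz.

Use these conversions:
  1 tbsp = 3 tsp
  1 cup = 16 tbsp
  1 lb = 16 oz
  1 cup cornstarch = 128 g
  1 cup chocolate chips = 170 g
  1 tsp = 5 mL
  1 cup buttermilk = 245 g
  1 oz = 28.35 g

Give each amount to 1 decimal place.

cornstarch: 21.7 g; chopped pecans: 1.6 tbsp; bread flour: 737.1 g; applesauce: 12.9 oz; buttermilk: 149.3 g; chocolate chips: 12.2 oz

Scaling factor: 13/8 = 1.625.
cornstarch: (1 tbsp + 2 tsp = 5/3 tbsp) × 13/8 ÷ 16 tbsp/cup × 128 g/cup ≈ 21.7 g
chopped pecans: 1 tbsp × 13/8 ≈ 1.6 tbsp
bread flour: 1 lb × 13/8 × 16 oz/lb × 28.35 g/oz = 737.1 g
applesauce: 225 g × 13/8 ÷ 28.35 g/oz ≈ 12.9 oz
buttermilk: 6 tbsp × 13/8 ÷ 16 tbsp/cup × 245 g/cup ≈ 149.3 g
chocolate chips: 1.25 cup × 13/8 × 170 g/cup ÷ 28.35 g/oz ≈ 12.2 oz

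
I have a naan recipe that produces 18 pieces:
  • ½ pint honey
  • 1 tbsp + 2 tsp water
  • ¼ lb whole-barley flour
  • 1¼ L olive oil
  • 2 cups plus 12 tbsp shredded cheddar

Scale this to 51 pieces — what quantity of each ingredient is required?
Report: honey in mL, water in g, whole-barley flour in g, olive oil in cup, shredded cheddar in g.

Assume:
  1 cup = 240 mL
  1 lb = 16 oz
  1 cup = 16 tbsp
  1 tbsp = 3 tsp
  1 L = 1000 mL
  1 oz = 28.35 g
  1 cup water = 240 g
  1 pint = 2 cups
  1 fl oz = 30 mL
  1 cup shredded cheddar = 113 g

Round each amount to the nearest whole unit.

Scaling factor: 51/18 = 17/6.
honey: 0.5 pint × 17/6 × 2 cup/pint × 240 mL/cup = 680 mL
water: (1 tbsp + 2 tsp = 5/3 tbsp) × 17/6 ÷ 16 tbsp/cup × 240 g/cup ≈ 71 g
whole-barley flour: 0.25 lb × 17/6 × 16 oz/lb × 28.35 g/oz ≈ 321 g
olive oil: 1.25 L × 17/6 × 1000 mL/L ÷ 240 mL/cup ≈ 15 cup
shredded cheddar: (2 cup + 12 tbsp = 2.75 cup) × 17/6 × 113 g/cup ≈ 880 g

honey: 680 mL; water: 71 g; whole-barley flour: 321 g; olive oil: 15 cup; shredded cheddar: 880 g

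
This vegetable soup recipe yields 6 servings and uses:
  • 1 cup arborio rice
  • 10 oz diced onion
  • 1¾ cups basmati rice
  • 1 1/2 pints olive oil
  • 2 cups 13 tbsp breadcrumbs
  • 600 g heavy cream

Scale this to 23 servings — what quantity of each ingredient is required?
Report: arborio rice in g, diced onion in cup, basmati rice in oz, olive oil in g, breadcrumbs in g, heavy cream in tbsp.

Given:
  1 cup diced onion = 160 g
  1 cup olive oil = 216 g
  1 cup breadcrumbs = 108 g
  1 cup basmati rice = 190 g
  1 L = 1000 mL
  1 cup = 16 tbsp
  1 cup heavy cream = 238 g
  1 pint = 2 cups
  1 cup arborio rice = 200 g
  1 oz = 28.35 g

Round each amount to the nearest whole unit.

arborio rice: 767 g; diced onion: 7 cup; basmati rice: 45 oz; olive oil: 2484 g; breadcrumbs: 1164 g; heavy cream: 155 tbsp

Scaling factor: 23/6.
arborio rice: 1 cup × 23/6 × 200 g/cup ≈ 767 g
diced onion: 10 oz × 23/6 × 28.35 g/oz ÷ 160 g/cup ≈ 7 cup
basmati rice: 1.75 cup × 23/6 × 190 g/cup ÷ 28.35 g/oz ≈ 45 oz
olive oil: 1.5 pint × 23/6 × 2 cup/pint × 216 g/cup = 2484 g
breadcrumbs: (2 cup + 13 tbsp = 2.8125 cup) × 23/6 × 108 g/cup ≈ 1164 g
heavy cream: 600 g × 23/6 ÷ 238 g/cup × 16 tbsp/cup ≈ 155 tbsp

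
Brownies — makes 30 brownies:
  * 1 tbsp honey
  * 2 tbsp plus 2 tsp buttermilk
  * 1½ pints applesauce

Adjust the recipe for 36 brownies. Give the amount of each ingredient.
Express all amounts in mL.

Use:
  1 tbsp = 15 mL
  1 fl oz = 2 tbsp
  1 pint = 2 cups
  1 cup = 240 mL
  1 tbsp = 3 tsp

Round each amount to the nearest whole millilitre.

Scaling factor: 36/30 = 6/5 = 1.2.
honey: 1 tbsp × 6/5 × 15 mL/tbsp = 18 mL
buttermilk: (2 tbsp + 2 tsp = 8/3 tbsp) × 6/5 × 15 mL/tbsp = 48 mL
applesauce: 1.5 pint × 6/5 × 2 cup/pint × 240 mL/cup = 864 mL

honey: 18 mL; buttermilk: 48 mL; applesauce: 864 mL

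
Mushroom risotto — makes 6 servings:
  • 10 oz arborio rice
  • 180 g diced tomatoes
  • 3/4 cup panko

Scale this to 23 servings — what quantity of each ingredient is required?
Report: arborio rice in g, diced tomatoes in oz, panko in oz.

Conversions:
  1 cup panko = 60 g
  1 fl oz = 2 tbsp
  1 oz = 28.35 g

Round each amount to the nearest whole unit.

arborio rice: 1087 g; diced tomatoes: 24 oz; panko: 6 oz

Scaling factor: 23/6.
arborio rice: 10 oz × 23/6 × 28.35 g/oz ≈ 1087 g
diced tomatoes: 180 g × 23/6 ÷ 28.35 g/oz ≈ 24 oz
panko: 0.75 cup × 23/6 × 60 g/cup ÷ 28.35 g/oz ≈ 6 oz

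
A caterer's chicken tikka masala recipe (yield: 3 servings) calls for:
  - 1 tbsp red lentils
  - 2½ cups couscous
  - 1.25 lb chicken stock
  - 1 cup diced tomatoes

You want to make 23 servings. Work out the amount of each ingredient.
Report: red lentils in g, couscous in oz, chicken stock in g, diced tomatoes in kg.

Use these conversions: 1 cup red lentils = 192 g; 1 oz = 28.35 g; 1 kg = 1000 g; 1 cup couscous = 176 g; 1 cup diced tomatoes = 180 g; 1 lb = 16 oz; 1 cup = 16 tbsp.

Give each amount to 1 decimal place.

Scaling factor: 23/3.
red lentils: 1 tbsp × 23/3 ÷ 16 tbsp/cup × 192 g/cup = 92.0 g
couscous: 2.5 cup × 23/3 × 176 g/cup ÷ 28.35 g/oz ≈ 119.0 oz
chicken stock: 1.25 lb × 23/3 × 16 oz/lb × 28.35 g/oz = 4347.0 g
diced tomatoes: 1 cup × 23/3 × 180 g/cup ÷ 1000 g/kg ≈ 1.4 kg

red lentils: 92.0 g; couscous: 119.0 oz; chicken stock: 4347.0 g; diced tomatoes: 1.4 kg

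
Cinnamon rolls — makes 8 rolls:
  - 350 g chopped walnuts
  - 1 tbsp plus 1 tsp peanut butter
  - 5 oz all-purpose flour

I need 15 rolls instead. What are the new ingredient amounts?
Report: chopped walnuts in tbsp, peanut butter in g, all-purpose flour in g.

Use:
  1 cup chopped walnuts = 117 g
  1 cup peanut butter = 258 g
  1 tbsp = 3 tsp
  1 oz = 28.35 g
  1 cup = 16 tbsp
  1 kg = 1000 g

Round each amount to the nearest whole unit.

chopped walnuts: 90 tbsp; peanut butter: 40 g; all-purpose flour: 266 g

Scaling factor: 15/8 = 1.875.
chopped walnuts: 350 g × 15/8 ÷ 117 g/cup × 16 tbsp/cup ≈ 90 tbsp
peanut butter: (1 tbsp + 1 tsp = 4/3 tbsp) × 15/8 ÷ 16 tbsp/cup × 258 g/cup ≈ 40 g
all-purpose flour: 5 oz × 15/8 × 28.35 g/oz ≈ 266 g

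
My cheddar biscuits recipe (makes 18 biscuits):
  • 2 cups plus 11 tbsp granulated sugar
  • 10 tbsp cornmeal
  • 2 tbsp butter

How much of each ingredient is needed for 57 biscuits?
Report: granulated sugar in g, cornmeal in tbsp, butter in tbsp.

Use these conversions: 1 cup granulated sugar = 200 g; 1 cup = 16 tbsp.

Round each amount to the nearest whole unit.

Scaling factor: 57/18 = 19/6.
granulated sugar: (2 cup + 11 tbsp = 2.6875 cup) × 19/6 × 200 g/cup ≈ 1702 g
cornmeal: 10 tbsp × 19/6 ≈ 32 tbsp
butter: 2 tbsp × 19/6 ≈ 6 tbsp

granulated sugar: 1702 g; cornmeal: 32 tbsp; butter: 6 tbsp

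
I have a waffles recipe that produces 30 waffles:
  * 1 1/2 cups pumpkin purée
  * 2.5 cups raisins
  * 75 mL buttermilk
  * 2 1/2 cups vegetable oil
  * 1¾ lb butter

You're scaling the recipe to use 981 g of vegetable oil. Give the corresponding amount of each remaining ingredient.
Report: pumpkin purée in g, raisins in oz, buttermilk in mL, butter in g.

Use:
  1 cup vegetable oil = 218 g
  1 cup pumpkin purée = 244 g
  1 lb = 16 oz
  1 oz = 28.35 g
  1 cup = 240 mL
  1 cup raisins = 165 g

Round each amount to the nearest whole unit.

pumpkin purée: 659 g; raisins: 26 oz; buttermilk: 135 mL; butter: 1429 g

The original recipe has 545 g of vegetable oil, so the scaling factor is 981 ÷ 545 = 9/5 = 1.8.
pumpkin purée: 1.5 cup × 9/5 × 244 g/cup ≈ 659 g
raisins: 2.5 cup × 9/5 × 165 g/cup ÷ 28.35 g/oz ≈ 26 oz
buttermilk: 75 mL × 9/5 = 135 mL
butter: 1.75 lb × 9/5 × 16 oz/lb × 28.35 g/oz ≈ 1429 g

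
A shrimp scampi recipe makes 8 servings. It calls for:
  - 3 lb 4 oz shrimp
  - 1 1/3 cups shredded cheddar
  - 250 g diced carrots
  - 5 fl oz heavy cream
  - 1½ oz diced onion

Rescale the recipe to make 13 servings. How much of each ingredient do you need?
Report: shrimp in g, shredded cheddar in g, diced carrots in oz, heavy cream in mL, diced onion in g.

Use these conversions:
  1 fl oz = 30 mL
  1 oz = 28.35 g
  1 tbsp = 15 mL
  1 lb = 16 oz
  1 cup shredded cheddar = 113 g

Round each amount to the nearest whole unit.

Scaling factor: 13/8 = 1.625.
shrimp: (3 lb + 4 oz = 3.25 lb) × 13/8 × 16 oz/lb × 28.35 g/oz ≈ 2396 g
shredded cheddar: 4/3 cup × 13/8 × 113 g/cup ≈ 245 g
diced carrots: 250 g × 13/8 ÷ 28.35 g/oz ≈ 14 oz
heavy cream: 5 fl oz × 13/8 × 30 mL/fl oz ≈ 244 mL
diced onion: 1.5 oz × 13/8 × 28.35 g/oz ≈ 69 g

shrimp: 2396 g; shredded cheddar: 245 g; diced carrots: 14 oz; heavy cream: 244 mL; diced onion: 69 g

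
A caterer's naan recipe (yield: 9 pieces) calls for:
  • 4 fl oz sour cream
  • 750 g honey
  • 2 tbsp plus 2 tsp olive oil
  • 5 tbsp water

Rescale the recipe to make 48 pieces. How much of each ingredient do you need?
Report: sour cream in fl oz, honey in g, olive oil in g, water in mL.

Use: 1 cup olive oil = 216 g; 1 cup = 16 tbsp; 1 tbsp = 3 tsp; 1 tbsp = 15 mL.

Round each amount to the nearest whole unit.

sour cream: 21 fl oz; honey: 4000 g; olive oil: 192 g; water: 400 mL

Scaling factor: 48/9 = 16/3.
sour cream: 4 fl oz × 16/3 ≈ 21 fl oz
honey: 750 g × 16/3 = 4000 g
olive oil: (2 tbsp + 2 tsp = 8/3 tbsp) × 16/3 ÷ 16 tbsp/cup × 216 g/cup = 192 g
water: 5 tbsp × 16/3 × 15 mL/tbsp = 400 mL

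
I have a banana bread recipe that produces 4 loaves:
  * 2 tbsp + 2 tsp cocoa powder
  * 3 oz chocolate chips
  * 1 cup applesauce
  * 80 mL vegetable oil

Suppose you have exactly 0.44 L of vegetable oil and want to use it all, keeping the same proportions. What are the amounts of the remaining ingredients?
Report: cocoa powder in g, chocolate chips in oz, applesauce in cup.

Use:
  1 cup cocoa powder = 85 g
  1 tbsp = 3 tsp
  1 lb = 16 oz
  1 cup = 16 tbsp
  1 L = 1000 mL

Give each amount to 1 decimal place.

cocoa powder: 77.9 g; chocolate chips: 16.5 oz; applesauce: 5.5 cup

The original recipe has 0.08 L of vegetable oil, so the scaling factor is 0.44 ÷ 0.08 = 11/2 = 5.5.
cocoa powder: (2 tbsp + 2 tsp = 8/3 tbsp) × 11/2 ÷ 16 tbsp/cup × 85 g/cup ≈ 77.9 g
chocolate chips: 3 oz × 11/2 = 16.5 oz
applesauce: 1 cup × 11/2 = 5.5 cup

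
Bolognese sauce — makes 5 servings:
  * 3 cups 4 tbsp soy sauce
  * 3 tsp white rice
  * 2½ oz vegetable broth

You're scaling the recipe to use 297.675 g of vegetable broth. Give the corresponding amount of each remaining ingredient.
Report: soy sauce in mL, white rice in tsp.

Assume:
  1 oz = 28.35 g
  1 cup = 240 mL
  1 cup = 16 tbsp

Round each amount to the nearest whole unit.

soy sauce: 3276 mL; white rice: 13 tsp

The original recipe has 70.875 g of vegetable broth, so the scaling factor is 297.675 ÷ 70.875 = 21/5 = 4.2.
soy sauce: (3 cup + 4 tbsp = 3.25 cup) × 21/5 × 240 mL/cup = 3276 mL
white rice: 3 tsp × 21/5 ≈ 13 tsp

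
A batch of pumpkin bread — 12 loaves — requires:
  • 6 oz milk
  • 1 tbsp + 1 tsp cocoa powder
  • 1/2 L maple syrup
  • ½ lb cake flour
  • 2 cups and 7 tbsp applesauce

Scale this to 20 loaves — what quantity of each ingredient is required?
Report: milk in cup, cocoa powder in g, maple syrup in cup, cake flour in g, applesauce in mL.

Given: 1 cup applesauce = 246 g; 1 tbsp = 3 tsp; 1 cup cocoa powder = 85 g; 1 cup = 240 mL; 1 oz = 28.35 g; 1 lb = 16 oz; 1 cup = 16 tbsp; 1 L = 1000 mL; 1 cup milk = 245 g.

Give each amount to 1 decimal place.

milk: 1.2 cup; cocoa powder: 11.8 g; maple syrup: 3.5 cup; cake flour: 378.0 g; applesauce: 975.0 mL

Scaling factor: 20/12 = 5/3.
milk: 6 oz × 5/3 × 28.35 g/oz ÷ 245 g/cup ≈ 1.2 cup
cocoa powder: (1 tbsp + 1 tsp = 4/3 tbsp) × 5/3 ÷ 16 tbsp/cup × 85 g/cup ≈ 11.8 g
maple syrup: 0.5 L × 5/3 × 1000 mL/L ÷ 240 mL/cup ≈ 3.5 cup
cake flour: 0.5 lb × 5/3 × 16 oz/lb × 28.35 g/oz = 378.0 g
applesauce: (2 cup + 7 tbsp = 2.4375 cup) × 5/3 × 240 mL/cup = 975.0 mL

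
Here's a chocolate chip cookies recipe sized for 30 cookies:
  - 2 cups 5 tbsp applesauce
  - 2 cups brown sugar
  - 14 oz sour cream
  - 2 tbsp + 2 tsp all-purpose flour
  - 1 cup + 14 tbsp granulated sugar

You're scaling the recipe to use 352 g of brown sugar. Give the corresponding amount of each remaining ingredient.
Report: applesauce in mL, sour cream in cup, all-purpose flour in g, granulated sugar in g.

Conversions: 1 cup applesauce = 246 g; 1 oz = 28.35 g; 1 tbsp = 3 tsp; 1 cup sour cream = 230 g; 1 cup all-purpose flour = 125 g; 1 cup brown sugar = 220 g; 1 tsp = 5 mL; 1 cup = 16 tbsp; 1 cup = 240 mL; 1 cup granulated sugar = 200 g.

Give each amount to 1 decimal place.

The original recipe has 440 g of brown sugar, so the scaling factor is 352 ÷ 440 = 4/5 = 0.8.
applesauce: (2 cup + 5 tbsp = 2.3125 cup) × 4/5 × 240 mL/cup = 444.0 mL
sour cream: 14 oz × 4/5 × 28.35 g/oz ÷ 230 g/cup ≈ 1.4 cup
all-purpose flour: (2 tbsp + 2 tsp = 8/3 tbsp) × 4/5 ÷ 16 tbsp/cup × 125 g/cup ≈ 16.7 g
granulated sugar: (1 cup + 14 tbsp = 1.875 cup) × 4/5 × 200 g/cup = 300.0 g

applesauce: 444.0 mL; sour cream: 1.4 cup; all-purpose flour: 16.7 g; granulated sugar: 300.0 g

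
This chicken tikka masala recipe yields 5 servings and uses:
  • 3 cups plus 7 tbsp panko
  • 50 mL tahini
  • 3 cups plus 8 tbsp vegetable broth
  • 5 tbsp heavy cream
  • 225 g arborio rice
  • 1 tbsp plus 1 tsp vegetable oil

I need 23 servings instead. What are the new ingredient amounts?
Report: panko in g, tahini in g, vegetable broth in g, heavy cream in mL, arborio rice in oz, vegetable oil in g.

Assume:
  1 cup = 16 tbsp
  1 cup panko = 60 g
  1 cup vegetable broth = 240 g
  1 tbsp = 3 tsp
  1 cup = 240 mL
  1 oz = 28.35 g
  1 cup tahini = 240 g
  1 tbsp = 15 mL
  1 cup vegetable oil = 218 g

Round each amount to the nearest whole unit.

Scaling factor: 23/5 = 4.6.
panko: (3 cup + 7 tbsp = 3.4375 cup) × 23/5 × 60 g/cup ≈ 949 g
tahini: 50 mL × 23/5 ÷ 240 mL/cup × 240 g/cup = 230 g
vegetable broth: (3 cup + 8 tbsp = 3.5 cup) × 23/5 × 240 g/cup = 3864 g
heavy cream: 5 tbsp × 23/5 × 15 mL/tbsp = 345 mL
arborio rice: 225 g × 23/5 ÷ 28.35 g/oz ≈ 37 oz
vegetable oil: (1 tbsp + 1 tsp = 4/3 tbsp) × 23/5 ÷ 16 tbsp/cup × 218 g/cup ≈ 84 g

panko: 949 g; tahini: 230 g; vegetable broth: 3864 g; heavy cream: 345 mL; arborio rice: 37 oz; vegetable oil: 84 g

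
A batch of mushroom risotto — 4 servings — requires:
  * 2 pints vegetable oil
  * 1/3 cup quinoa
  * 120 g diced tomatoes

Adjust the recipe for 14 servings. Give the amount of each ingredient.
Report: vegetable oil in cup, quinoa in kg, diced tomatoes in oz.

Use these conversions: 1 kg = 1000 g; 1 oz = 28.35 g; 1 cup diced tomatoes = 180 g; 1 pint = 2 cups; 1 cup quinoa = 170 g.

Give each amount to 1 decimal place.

Scaling factor: 14/4 = 7/2 = 3.5.
vegetable oil: 2 pint × 7/2 × 2 cup/pint = 14.0 cup
quinoa: 1/3 cup × 7/2 × 170 g/cup ÷ 1000 g/kg ≈ 0.2 kg
diced tomatoes: 120 g × 7/2 ÷ 28.35 g/oz ≈ 14.8 oz

vegetable oil: 14.0 cup; quinoa: 0.2 kg; diced tomatoes: 14.8 oz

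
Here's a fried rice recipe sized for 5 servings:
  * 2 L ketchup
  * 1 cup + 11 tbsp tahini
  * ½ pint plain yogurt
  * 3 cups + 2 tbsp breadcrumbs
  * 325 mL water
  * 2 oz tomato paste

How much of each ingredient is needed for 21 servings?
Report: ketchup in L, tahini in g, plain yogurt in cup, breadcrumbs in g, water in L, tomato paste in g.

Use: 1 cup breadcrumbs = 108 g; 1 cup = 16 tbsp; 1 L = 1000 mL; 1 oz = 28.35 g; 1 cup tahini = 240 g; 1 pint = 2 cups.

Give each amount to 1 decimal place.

ketchup: 8.4 L; tahini: 1701.0 g; plain yogurt: 4.2 cup; breadcrumbs: 1417.5 g; water: 1.4 L; tomato paste: 238.1 g

Scaling factor: 21/5 = 4.2.
ketchup: 2 L × 21/5 = 8.4 L
tahini: (1 cup + 11 tbsp = 1.6875 cup) × 21/5 × 240 g/cup = 1701.0 g
plain yogurt: 0.5 pint × 21/5 × 2 cup/pint = 4.2 cup
breadcrumbs: (3 cup + 2 tbsp = 3.125 cup) × 21/5 × 108 g/cup = 1417.5 g
water: 325 mL × 21/5 ÷ 1000 mL/L ≈ 1.4 L
tomato paste: 2 oz × 21/5 × 28.35 g/oz ≈ 238.1 g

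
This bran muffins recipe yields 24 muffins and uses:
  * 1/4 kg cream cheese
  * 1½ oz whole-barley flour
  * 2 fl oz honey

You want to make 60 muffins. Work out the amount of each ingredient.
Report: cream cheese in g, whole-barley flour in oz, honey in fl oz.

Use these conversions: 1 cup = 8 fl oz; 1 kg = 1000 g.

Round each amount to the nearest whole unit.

Scaling factor: 60/24 = 5/2 = 2.5.
cream cheese: 0.25 kg × 5/2 × 1000 g/kg = 625 g
whole-barley flour: 1.5 oz × 5/2 ≈ 4 oz
honey: 2 fl oz × 5/2 = 5 fl oz

cream cheese: 625 g; whole-barley flour: 4 oz; honey: 5 fl oz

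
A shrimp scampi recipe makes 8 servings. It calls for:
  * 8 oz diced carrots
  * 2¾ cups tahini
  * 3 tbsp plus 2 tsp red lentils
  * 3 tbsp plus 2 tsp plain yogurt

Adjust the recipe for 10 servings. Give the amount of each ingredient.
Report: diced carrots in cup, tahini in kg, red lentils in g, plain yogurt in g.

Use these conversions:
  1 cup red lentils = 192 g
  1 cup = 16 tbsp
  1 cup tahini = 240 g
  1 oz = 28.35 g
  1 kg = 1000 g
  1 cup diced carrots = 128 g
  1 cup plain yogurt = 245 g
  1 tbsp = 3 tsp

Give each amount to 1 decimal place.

diced carrots: 2.2 cup; tahini: 0.8 kg; red lentils: 55.0 g; plain yogurt: 70.2 g

Scaling factor: 10/8 = 5/4 = 1.25.
diced carrots: 8 oz × 5/4 × 28.35 g/oz ÷ 128 g/cup ≈ 2.2 cup
tahini: 2.75 cup × 5/4 × 240 g/cup ÷ 1000 g/kg ≈ 0.8 kg
red lentils: (3 tbsp + 2 tsp = 11/3 tbsp) × 5/4 ÷ 16 tbsp/cup × 192 g/cup = 55.0 g
plain yogurt: (3 tbsp + 2 tsp = 11/3 tbsp) × 5/4 ÷ 16 tbsp/cup × 245 g/cup ≈ 70.2 g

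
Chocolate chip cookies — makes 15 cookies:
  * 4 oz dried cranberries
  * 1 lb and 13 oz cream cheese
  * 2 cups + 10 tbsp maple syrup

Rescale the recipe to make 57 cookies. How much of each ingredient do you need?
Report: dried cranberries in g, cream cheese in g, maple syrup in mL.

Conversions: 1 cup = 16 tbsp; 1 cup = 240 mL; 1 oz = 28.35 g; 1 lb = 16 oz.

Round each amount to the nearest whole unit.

dried cranberries: 431 g; cream cheese: 3124 g; maple syrup: 2394 mL

Scaling factor: 57/15 = 19/5 = 3.8.
dried cranberries: 4 oz × 19/5 × 28.35 g/oz ≈ 431 g
cream cheese: (1 lb + 13 oz = 1.8125 lb) × 19/5 × 16 oz/lb × 28.35 g/oz ≈ 3124 g
maple syrup: (2 cup + 10 tbsp = 2.625 cup) × 19/5 × 240 mL/cup = 2394 mL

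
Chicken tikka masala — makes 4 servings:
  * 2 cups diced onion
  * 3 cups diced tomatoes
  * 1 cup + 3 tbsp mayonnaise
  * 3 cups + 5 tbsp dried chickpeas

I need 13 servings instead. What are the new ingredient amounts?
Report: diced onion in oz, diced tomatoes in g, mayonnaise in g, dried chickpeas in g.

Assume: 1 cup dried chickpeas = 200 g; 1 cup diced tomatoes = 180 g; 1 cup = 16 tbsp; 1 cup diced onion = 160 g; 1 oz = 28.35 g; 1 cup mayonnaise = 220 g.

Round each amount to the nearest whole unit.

Scaling factor: 13/4 = 3.25.
diced onion: 2 cup × 13/4 × 160 g/cup ÷ 28.35 g/oz ≈ 37 oz
diced tomatoes: 3 cup × 13/4 × 180 g/cup = 1755 g
mayonnaise: (1 cup + 3 tbsp = 1.1875 cup) × 13/4 × 220 g/cup ≈ 849 g
dried chickpeas: (3 cup + 5 tbsp = 3.3125 cup) × 13/4 × 200 g/cup ≈ 2153 g

diced onion: 37 oz; diced tomatoes: 1755 g; mayonnaise: 849 g; dried chickpeas: 2153 g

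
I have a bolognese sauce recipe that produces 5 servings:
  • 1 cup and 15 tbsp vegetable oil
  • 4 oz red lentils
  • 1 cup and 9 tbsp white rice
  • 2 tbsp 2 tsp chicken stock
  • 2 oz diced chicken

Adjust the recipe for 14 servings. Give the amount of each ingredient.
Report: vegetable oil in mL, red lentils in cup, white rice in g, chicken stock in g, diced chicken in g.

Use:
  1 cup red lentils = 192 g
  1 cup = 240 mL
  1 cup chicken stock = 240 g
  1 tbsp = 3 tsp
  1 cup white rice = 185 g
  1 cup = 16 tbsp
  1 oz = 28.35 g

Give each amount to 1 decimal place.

vegetable oil: 1302.0 mL; red lentils: 1.7 cup; white rice: 809.4 g; chicken stock: 112.0 g; diced chicken: 158.8 g

Scaling factor: 14/5 = 2.8.
vegetable oil: (1 cup + 15 tbsp = 1.9375 cup) × 14/5 × 240 mL/cup = 1302.0 mL
red lentils: 4 oz × 14/5 × 28.35 g/oz ÷ 192 g/cup ≈ 1.7 cup
white rice: (1 cup + 9 tbsp = 1.5625 cup) × 14/5 × 185 g/cup ≈ 809.4 g
chicken stock: (2 tbsp + 2 tsp = 8/3 tbsp) × 14/5 ÷ 16 tbsp/cup × 240 g/cup = 112.0 g
diced chicken: 2 oz × 14/5 × 28.35 g/oz ≈ 158.8 g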